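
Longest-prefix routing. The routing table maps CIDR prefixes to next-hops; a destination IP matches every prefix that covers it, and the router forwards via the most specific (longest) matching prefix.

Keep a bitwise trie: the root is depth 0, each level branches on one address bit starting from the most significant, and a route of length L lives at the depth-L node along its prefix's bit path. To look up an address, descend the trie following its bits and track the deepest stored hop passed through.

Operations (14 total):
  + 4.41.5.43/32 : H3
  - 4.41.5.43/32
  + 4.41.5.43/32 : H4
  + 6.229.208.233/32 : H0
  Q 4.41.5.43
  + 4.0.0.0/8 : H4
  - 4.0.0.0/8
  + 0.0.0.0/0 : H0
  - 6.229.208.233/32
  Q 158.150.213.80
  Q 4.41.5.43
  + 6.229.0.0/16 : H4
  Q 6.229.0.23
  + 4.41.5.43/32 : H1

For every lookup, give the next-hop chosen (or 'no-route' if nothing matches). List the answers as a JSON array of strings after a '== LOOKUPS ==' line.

Trace:
  add 4.41.5.43/32 -> H3 at depth 32
  - 4.41.5.43/32 clear@32
  add 4.41.5.43/32 -> H4 at depth 32
  add 6.229.208.233/32 -> H0 at depth 32
  ? 4.41.5.43  path d0:-→d1:-→d2:-→d3:-→d4:-→d5:-→d6:-→d7:-→d8:-→d9:-→d10:-→d11:-→d12:-→d13:-→d14:-→d15:-→d16:-→d17:-→d18:-→d19:-→d20:-→d21:-→d22:-→d23:-→d24:-→d25:-→d26:-→d27:-→d28:-→d29:-→d30:-→d31:-→d32:H4  best=H4
  add 4.0.0.0/8 -> H4 at depth 8
  - 4.0.0.0/8 clear@8
  add 0.0.0.0/0 -> H0 at depth 0
  - 6.229.208.233/32 clear@32
  ? 158.150.213.80  path d0:H0  best=H0
  ? 4.41.5.43  path d0:H0→d1:-→d2:-→d3:-→d4:-→d5:-→d6:-→d7:-→d8:-→d9:-→d10:-→d11:-→d12:-→d13:-→d14:-→d15:-→d16:-→d17:-→d18:-→d19:-→d20:-→d21:-→d22:-→d23:-→d24:-→d25:-→d26:-→d27:-→d28:-→d29:-→d30:-→d31:-→d32:H4  best=H4
  add 6.229.0.0/16 -> H4 at depth 16
  ? 6.229.0.23  path d0:H0→d1:-→d2:-→d3:-→d4:-→d5:-→d6:-→d7:-→d8:-→d9:-→d10:-→d11:-→d12:-→d13:-→d14:-→d15:-→d16:H4  best=H4
  add 4.41.5.43/32 -> H1 at depth 32

== LOOKUPS ==
["H4","H0","H4","H4"]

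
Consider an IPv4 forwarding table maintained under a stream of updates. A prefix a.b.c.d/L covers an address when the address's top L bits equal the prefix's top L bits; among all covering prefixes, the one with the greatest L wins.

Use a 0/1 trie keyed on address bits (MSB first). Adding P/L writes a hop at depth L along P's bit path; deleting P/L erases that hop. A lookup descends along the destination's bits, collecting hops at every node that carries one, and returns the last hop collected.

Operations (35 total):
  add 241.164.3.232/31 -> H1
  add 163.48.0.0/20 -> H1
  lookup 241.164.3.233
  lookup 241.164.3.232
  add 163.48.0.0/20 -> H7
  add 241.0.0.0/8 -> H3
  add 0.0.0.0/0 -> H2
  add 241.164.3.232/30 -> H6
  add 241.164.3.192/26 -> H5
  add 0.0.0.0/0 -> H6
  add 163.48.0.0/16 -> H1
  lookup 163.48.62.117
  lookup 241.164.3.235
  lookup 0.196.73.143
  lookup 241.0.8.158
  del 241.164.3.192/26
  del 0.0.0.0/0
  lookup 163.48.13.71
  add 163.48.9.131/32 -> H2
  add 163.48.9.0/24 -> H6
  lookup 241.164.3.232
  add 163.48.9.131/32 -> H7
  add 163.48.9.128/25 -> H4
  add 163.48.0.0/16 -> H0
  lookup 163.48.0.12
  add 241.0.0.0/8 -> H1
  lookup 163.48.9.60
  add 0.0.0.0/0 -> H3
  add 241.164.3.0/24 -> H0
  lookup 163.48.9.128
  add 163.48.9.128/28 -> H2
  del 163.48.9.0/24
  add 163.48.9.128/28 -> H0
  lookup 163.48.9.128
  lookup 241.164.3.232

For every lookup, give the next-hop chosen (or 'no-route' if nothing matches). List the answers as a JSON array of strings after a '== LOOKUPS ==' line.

Trace:
  + 241.164.3.232/31 (H1) depth=31
  + 163.48.0.0/20 (H1) depth=20
  Q 241.164.3.233: descend 1111000110100100000000111110100 ; hops seen [H1] ; pick H1
  Q 241.164.3.232: descend 1111000110100100000000111110100 ; hops seen [H1] ; pick H1
  + 163.48.0.0/20 (H7) depth=20
  + 241.0.0.0/8 (H3) depth=8
  + 0.0.0.0/0 (H2) depth=0
  + 241.164.3.232/30 (H6) depth=30
  + 241.164.3.192/26 (H5) depth=26
  + 0.0.0.0/0 (H6) depth=0
  + 163.48.0.0/16 (H1) depth=16
  Q 163.48.62.117: descend 101000110011000000 ; hops seen [H6,H1] ; pick H1
  Q 241.164.3.235: descend 111100011010010000000011111010 ; hops seen [H6,H3,H5,H6] ; pick H6
  Q 0.196.73.143: descend ε ; hops seen [H6] ; pick H6
  Q 241.0.8.158: descend 11110001 ; hops seen [H6,H3] ; pick H3
  del 241.164.3.192/26 (clear depth 26)
  del 0.0.0.0/0 (clear depth 0)
  Q 163.48.13.71: descend 10100011001100000000 ; hops seen [H1,H7] ; pick H7
  + 163.48.9.131/32 (H2) depth=32
  + 163.48.9.0/24 (H6) depth=24
  Q 241.164.3.232: descend 1111000110100100000000111110100 ; hops seen [H3,H6,H1] ; pick H1
  + 163.48.9.131/32 (H7) depth=32
  + 163.48.9.128/25 (H4) depth=25
  + 163.48.0.0/16 (H0) depth=16
  Q 163.48.0.12: descend 10100011001100000000 ; hops seen [H0,H7] ; pick H7
  + 241.0.0.0/8 (H1) depth=8
  Q 163.48.9.60: descend 101000110011000000001001 ; hops seen [H0,H7,H6] ; pick H6
  + 0.0.0.0/0 (H3) depth=0
  + 241.164.3.0/24 (H0) depth=24
  Q 163.48.9.128: descend 101000110011000000001001100000 ; hops seen [H3,H0,H7,H6,H4] ; pick H4
  + 163.48.9.128/28 (H2) depth=28
  del 163.48.9.0/24 (clear depth 24)
  + 163.48.9.128/28 (H0) depth=28
  Q 163.48.9.128: descend 101000110011000000001001100000 ; hops seen [H3,H0,H7,H4,H0] ; pick H0
  Q 241.164.3.232: descend 1111000110100100000000111110100 ; hops seen [H3,H1,H0,H6,H1] ; pick H1

== LOOKUPS ==
["H1","H1","H1","H6","H6","H3","H7","H1","H7","H6","H4","H0","H1"]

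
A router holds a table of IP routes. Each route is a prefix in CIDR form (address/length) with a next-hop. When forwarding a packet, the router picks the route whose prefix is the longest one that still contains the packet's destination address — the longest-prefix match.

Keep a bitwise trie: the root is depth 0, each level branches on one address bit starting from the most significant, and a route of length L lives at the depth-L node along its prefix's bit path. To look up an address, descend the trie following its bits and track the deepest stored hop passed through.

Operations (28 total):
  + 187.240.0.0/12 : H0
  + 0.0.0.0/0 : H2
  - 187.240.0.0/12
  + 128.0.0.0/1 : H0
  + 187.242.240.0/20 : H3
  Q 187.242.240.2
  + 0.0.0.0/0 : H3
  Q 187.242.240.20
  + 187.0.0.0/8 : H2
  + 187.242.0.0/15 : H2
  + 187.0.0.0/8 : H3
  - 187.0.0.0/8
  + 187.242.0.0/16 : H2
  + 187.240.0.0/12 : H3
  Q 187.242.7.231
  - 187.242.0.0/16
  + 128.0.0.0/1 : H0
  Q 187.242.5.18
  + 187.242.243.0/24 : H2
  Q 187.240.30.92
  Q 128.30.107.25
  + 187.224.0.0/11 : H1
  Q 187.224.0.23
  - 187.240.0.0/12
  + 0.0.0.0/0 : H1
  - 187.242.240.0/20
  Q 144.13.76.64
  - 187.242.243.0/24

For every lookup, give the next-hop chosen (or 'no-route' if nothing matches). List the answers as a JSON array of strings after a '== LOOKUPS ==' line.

Process each operation:
  + 187.240.0.0/12 (H0) depth=12
  + 0.0.0.0/0 (H2) depth=0
  - 187.240.0.0/12 clear@12
  + 128.0.0.0/1 (H0) depth=1
  + 187.242.240.0/20 (H3) depth=20
  lookup 187.242.240.2: bits 10111011111100101111 walk d0:H2→d1:H0→d2:-→d3:-→d4:-→d5:-→d6:-→d7:-→d8:-→d9:-→d10:-→d11:-→d12:-→d13:-→d14:-→d15:-→d16:-→d17:-→d18:-→d19:-→d20:H3 -> H3
  + 0.0.0.0/0 (H3) depth=0
  lookup 187.242.240.20: bits 10111011111100101111 walk d0:H3→d1:H0→d2:-→d3:-→d4:-→d5:-→d6:-→d7:-→d8:-→d9:-→d10:-→d11:-→d12:-→d13:-→d14:-→d15:-→d16:-→d17:-→d18:-→d19:-→d20:H3 -> H3
  + 187.0.0.0/8 (H2) depth=8
  + 187.242.0.0/15 (H2) depth=15
  + 187.0.0.0/8 (H3) depth=8
  - 187.0.0.0/8 clear@8
  + 187.242.0.0/16 (H2) depth=16
  + 187.240.0.0/12 (H3) depth=12
  lookup 187.242.7.231: bits 1011101111110010 walk d0:H3→d1:H0→d2:-→d3:-→d4:-→d5:-→d6:-→d7:-→d8:-→d9:-→d10:-→d11:-→d12:H3→d13:-→d14:-→d15:H2→d16:H2 -> H2
  - 187.242.0.0/16 clear@16
  + 128.0.0.0/1 (H0) depth=1
  lookup 187.242.5.18: bits 1011101111110010 walk d0:H3→d1:H0→d2:-→d3:-→d4:-→d5:-→d6:-→d7:-→d8:-→d9:-→d10:-→d11:-→d12:H3→d13:-→d14:-→d15:H2→d16:- -> H2
  + 187.242.243.0/24 (H2) depth=24
  lookup 187.240.30.92: bits 10111011111100 walk d0:H3→d1:H0→d2:-→d3:-→d4:-→d5:-→d6:-→d7:-→d8:-→d9:-→d10:-→d11:-→d12:H3→d13:-→d14:- -> H3
  lookup 128.30.107.25: bits 10 walk d0:H3→d1:H0→d2:- -> H0
  + 187.224.0.0/11 (H1) depth=11
  lookup 187.224.0.23: bits 10111011111 walk d0:H3→d1:H0→d2:-→d3:-→d4:-→d5:-→d6:-→d7:-→d8:-→d9:-→d10:-→d11:H1 -> H1
  - 187.240.0.0/12 clear@12
  + 0.0.0.0/0 (H1) depth=0
  - 187.242.240.0/20 clear@20
  lookup 144.13.76.64: bits 10 walk d0:H1→d1:H0→d2:- -> H0
  - 187.242.243.0/24 clear@24

== LOOKUPS ==
["H3","H3","H2","H2","H3","H0","H1","H0"]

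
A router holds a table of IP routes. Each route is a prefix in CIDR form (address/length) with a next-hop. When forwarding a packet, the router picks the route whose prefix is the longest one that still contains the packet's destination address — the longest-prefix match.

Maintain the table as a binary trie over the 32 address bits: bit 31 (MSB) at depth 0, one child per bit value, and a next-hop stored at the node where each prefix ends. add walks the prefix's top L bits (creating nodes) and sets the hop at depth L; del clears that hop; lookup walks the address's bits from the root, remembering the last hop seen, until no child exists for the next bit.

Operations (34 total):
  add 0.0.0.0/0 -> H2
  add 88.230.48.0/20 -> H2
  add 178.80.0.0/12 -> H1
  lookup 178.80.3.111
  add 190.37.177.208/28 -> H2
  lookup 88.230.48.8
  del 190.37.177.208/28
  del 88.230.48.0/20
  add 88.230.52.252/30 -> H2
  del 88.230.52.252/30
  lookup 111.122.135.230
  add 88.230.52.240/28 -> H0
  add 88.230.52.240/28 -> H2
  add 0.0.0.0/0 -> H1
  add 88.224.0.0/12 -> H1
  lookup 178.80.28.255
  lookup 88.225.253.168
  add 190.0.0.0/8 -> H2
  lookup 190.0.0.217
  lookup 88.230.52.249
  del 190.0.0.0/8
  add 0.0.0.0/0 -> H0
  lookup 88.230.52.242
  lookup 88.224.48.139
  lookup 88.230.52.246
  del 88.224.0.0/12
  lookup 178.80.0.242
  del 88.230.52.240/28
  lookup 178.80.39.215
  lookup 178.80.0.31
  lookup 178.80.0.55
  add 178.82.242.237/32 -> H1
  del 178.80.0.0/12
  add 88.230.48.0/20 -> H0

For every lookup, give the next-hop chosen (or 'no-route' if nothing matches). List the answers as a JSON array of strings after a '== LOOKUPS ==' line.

Trace:
  add 0.0.0.0/0 -> H2 at depth 0
  add 88.230.48.0/20 -> H2 at depth 20
  add 178.80.0.0/12 -> H1 at depth 12
  lookup 178.80.3.111: bits 101100100101 walk d0:H2→d1:-→d2:-→d3:-→d4:-→d5:-→d6:-→d7:-→d8:-→d9:-→d10:-→d11:-→d12:H1 -> H1
  add 190.37.177.208/28 -> H2 at depth 28
  lookup 88.230.48.8: bits 01011000111001100011 walk d0:H2→d1:-→d2:-→d3:-→d4:-→d5:-→d6:-→d7:-→d8:-→d9:-→d10:-→d11:-→d12:-→d13:-→d14:-→d15:-→d16:-→d17:-→d18:-→d19:-→d20:H2 -> H2
  - 190.37.177.208/28 clear@28
  - 88.230.48.0/20 clear@20
  add 88.230.52.252/30 -> H2 at depth 30
  - 88.230.52.252/30 clear@30
  lookup 111.122.135.230: bits 01 walk d0:H2→d1:-→d2:- -> H2
  add 88.230.52.240/28 -> H0 at depth 28
  add 88.230.52.240/28 -> H2 at depth 28
  add 0.0.0.0/0 -> H1 at depth 0
  add 88.224.0.0/12 -> H1 at depth 12
  lookup 178.80.28.255: bits 101100100101 walk d0:H1→d1:-→d2:-→d3:-→d4:-→d5:-→d6:-→d7:-→d8:-→d9:-→d10:-→d11:-→d12:H1 -> H1
  lookup 88.225.253.168: bits 0101100011100 walk d0:H1→d1:-→d2:-→d3:-→d4:-→d5:-→d6:-→d7:-→d8:-→d9:-→d10:-→d11:-→d12:H1→d13:- -> H1
  add 190.0.0.0/8 -> H2 at depth 8
  lookup 190.0.0.217: bits 1011111000 walk d0:H1→d1:-→d2:-→d3:-→d4:-→d5:-→d6:-→d7:-→d8:H2→d9:-→d10:- -> H2
  lookup 88.230.52.249: bits 01011000111001100011010011111 walk d0:H1→d1:-→d2:-→d3:-→d4:-→d5:-→d6:-→d7:-→d8:-→d9:-→d10:-→d11:-→d12:H1→d13:-→d14:-→d15:-→d16:-→d17:-→d18:-→d19:-→d20:-→d21:-→d22:-→d23:-→d24:-→d25:-→d26:-→d27:-→d28:H2→d29:- -> H2
  - 190.0.0.0/8 clear@8
  add 0.0.0.0/0 -> H0 at depth 0
  lookup 88.230.52.242: bits 0101100011100110001101001111 walk d0:H0→d1:-→d2:-→d3:-→d4:-→d5:-→d6:-→d7:-→d8:-→d9:-→d10:-→d11:-→d12:H1→d13:-→d14:-→d15:-→d16:-→d17:-→d18:-→d19:-→d20:-→d21:-→d22:-→d23:-→d24:-→d25:-→d26:-→d27:-→d28:H2 -> H2
  lookup 88.224.48.139: bits 0101100011100 walk d0:H0→d1:-→d2:-→d3:-→d4:-→d5:-→d6:-→d7:-→d8:-→d9:-→d10:-→d11:-→d12:H1→d13:- -> H1
  lookup 88.230.52.246: bits 0101100011100110001101001111 walk d0:H0→d1:-→d2:-→d3:-→d4:-→d5:-→d6:-→d7:-→d8:-→d9:-→d10:-→d11:-→d12:H1→d13:-→d14:-→d15:-→d16:-→d17:-→d18:-→d19:-→d20:-→d21:-→d22:-→d23:-→d24:-→d25:-→d26:-→d27:-→d28:H2 -> H2
  - 88.224.0.0/12 clear@12
  lookup 178.80.0.242: bits 101100100101 walk d0:H0→d1:-→d2:-→d3:-→d4:-→d5:-→d6:-→d7:-→d8:-→d9:-→d10:-→d11:-→d12:H1 -> H1
  - 88.230.52.240/28 clear@28
  lookup 178.80.39.215: bits 101100100101 walk d0:H0→d1:-→d2:-→d3:-→d4:-→d5:-→d6:-→d7:-→d8:-→d9:-→d10:-→d11:-→d12:H1 -> H1
  lookup 178.80.0.31: bits 101100100101 walk d0:H0→d1:-→d2:-→d3:-→d4:-→d5:-→d6:-→d7:-→d8:-→d9:-→d10:-→d11:-→d12:H1 -> H1
  lookup 178.80.0.55: bits 101100100101 walk d0:H0→d1:-→d2:-→d3:-→d4:-→d5:-→d6:-→d7:-→d8:-→d9:-→d10:-→d11:-→d12:H1 -> H1
  add 178.82.242.237/32 -> H1 at depth 32
  - 178.80.0.0/12 clear@12
  add 88.230.48.0/20 -> H0 at depth 20

== LOOKUPS ==
["H1","H2","H2","H1","H1","H2","H2","H2","H1","H2","H1","H1","H1","H1"]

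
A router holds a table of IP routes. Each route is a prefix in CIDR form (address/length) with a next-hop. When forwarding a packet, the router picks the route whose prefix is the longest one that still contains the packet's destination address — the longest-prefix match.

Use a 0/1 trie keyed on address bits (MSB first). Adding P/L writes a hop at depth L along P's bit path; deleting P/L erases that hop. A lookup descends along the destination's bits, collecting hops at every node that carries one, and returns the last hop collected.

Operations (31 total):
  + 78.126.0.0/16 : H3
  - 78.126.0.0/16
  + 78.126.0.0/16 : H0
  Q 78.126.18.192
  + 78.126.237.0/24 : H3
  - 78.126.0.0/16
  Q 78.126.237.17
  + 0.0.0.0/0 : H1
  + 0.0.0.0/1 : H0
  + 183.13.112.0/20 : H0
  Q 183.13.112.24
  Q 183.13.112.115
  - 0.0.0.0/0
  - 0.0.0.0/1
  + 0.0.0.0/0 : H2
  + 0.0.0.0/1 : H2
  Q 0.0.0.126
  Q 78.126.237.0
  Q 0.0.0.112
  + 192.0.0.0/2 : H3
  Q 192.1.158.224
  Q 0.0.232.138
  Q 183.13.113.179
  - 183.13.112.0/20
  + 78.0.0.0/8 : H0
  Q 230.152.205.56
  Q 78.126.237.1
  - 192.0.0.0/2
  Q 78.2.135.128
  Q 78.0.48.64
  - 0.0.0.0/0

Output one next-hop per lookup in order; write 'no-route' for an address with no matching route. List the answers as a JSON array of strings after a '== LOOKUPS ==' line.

Process each operation:
  + 78.126.0.0/16 (H3) depth=16
  del 78.126.0.0/16 (clear depth 16)
  + 78.126.0.0/16 (H0) depth=16
  ? 78.126.18.192  path d0:-→d1:-→d2:-→d3:-→d4:-→d5:-→d6:-→d7:-→d8:-→d9:-→d10:-→d11:-→d12:-→d13:-→d14:-→d15:-→d16:H0  best=H0
  + 78.126.237.0/24 (H3) depth=24
  del 78.126.0.0/16 (clear depth 16)
  ? 78.126.237.17  path d0:-→d1:-→d2:-→d3:-→d4:-→d5:-→d6:-→d7:-→d8:-→d9:-→d10:-→d11:-→d12:-→d13:-→d14:-→d15:-→d16:-→d17:-→d18:-→d19:-→d20:-→d21:-→d22:-→d23:-→d24:H3  best=H3
  + 0.0.0.0/0 (H1) depth=0
  + 0.0.0.0/1 (H0) depth=1
  + 183.13.112.0/20 (H0) depth=20
  ? 183.13.112.24  path d0:H1→d1:-→d2:-→d3:-→d4:-→d5:-→d6:-→d7:-→d8:-→d9:-→d10:-→d11:-→d12:-→d13:-→d14:-→d15:-→d16:-→d17:-→d18:-→d19:-→d20:H0  best=H0
  ? 183.13.112.115  path d0:H1→d1:-→d2:-→d3:-→d4:-→d5:-→d6:-→d7:-→d8:-→d9:-→d10:-→d11:-→d12:-→d13:-→d14:-→d15:-→d16:-→d17:-→d18:-→d19:-→d20:H0  best=H0
  del 0.0.0.0/0 (clear depth 0)
  del 0.0.0.0/1 (clear depth 1)
  + 0.0.0.0/0 (H2) depth=0
  + 0.0.0.0/1 (H2) depth=1
  ? 0.0.0.126  path d0:H2→d1:H2  best=H2
  ? 78.126.237.0  path d0:H2→d1:H2→d2:-→d3:-→d4:-→d5:-→d6:-→d7:-→d8:-→d9:-→d10:-→d11:-→d12:-→d13:-→d14:-→d15:-→d16:-→d17:-→d18:-→d19:-→d20:-→d21:-→d22:-→d23:-→d24:H3  best=H3
  ? 0.0.0.112  path d0:H2→d1:H2  best=H2
  + 192.0.0.0/2 (H3) depth=2
  ? 192.1.158.224  path d0:H2→d1:-→d2:H3  best=H3
  ? 0.0.232.138  path d0:H2→d1:H2  best=H2
  ? 183.13.113.179  path d0:H2→d1:-→d2:-→d3:-→d4:-→d5:-→d6:-→d7:-→d8:-→d9:-→d10:-→d11:-→d12:-→d13:-→d14:-→d15:-→d16:-→d17:-→d18:-→d19:-→d20:H0  best=H0
  del 183.13.112.0/20 (clear depth 20)
  + 78.0.0.0/8 (H0) depth=8
  ? 230.152.205.56  path d0:H2→d1:-→d2:H3  best=H3
  ? 78.126.237.1  path d0:H2→d1:H2→d2:-→d3:-→d4:-→d5:-→d6:-→d7:-→d8:H0→d9:-→d10:-→d11:-→d12:-→d13:-→d14:-→d15:-→d16:-→d17:-→d18:-→d19:-→d20:-→d21:-→d22:-→d23:-→d24:H3  best=H3
  del 192.0.0.0/2 (clear depth 2)
  ? 78.2.135.128  path d0:H2→d1:H2→d2:-→d3:-→d4:-→d5:-→d6:-→d7:-→d8:H0→d9:-  best=H0
  ? 78.0.48.64  path d0:H2→d1:H2→d2:-→d3:-→d4:-→d5:-→d6:-→d7:-→d8:H0→d9:-  best=H0
  del 0.0.0.0/0 (clear depth 0)

== LOOKUPS ==
["H0","H3","H0","H0","H2","H3","H2","H3","H2","H0","H3","H3","H0","H0"]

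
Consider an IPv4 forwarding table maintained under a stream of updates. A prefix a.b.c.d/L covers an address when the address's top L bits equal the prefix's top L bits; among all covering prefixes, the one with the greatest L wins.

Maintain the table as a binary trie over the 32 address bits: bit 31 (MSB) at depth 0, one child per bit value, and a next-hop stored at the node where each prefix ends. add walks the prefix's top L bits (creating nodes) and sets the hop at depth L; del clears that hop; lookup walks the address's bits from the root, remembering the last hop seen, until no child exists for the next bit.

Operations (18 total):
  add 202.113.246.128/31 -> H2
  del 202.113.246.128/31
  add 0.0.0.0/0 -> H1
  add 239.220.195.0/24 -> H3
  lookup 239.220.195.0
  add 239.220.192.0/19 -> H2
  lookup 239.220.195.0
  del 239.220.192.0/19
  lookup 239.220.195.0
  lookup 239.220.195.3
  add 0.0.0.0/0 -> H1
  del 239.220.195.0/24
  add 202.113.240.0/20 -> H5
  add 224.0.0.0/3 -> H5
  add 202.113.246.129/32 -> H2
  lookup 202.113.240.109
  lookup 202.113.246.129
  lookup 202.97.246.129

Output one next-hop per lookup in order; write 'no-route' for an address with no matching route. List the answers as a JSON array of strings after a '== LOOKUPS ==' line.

Process each operation:
  add 202.113.246.128/31 -> H2 at depth 31
  - 202.113.246.128/31 clear@31
  add 0.0.0.0/0 -> H1 at depth 0
  add 239.220.195.0/24 -> H3 at depth 24
  ? 239.220.195.0  path d0:H1→d1:-→d2:-→d3:-→d4:-→d5:-→d6:-→d7:-→d8:-→d9:-→d10:-→d11:-→d12:-→d13:-→d14:-→d15:-→d16:-→d17:-→d18:-→d19:-→d20:-→d21:-→d22:-→d23:-→d24:H3  best=H3
  add 239.220.192.0/19 -> H2 at depth 19
  ? 239.220.195.0  path d0:H1→d1:-→d2:-→d3:-→d4:-→d5:-→d6:-→d7:-→d8:-→d9:-→d10:-→d11:-→d12:-→d13:-→d14:-→d15:-→d16:-→d17:-→d18:-→d19:H2→d20:-→d21:-→d22:-→d23:-→d24:H3  best=H3
  - 239.220.192.0/19 clear@19
  ? 239.220.195.0  path d0:H1→d1:-→d2:-→d3:-→d4:-→d5:-→d6:-→d7:-→d8:-→d9:-→d10:-→d11:-→d12:-→d13:-→d14:-→d15:-→d16:-→d17:-→d18:-→d19:-→d20:-→d21:-→d22:-→d23:-→d24:H3  best=H3
  ? 239.220.195.3  path d0:H1→d1:-→d2:-→d3:-→d4:-→d5:-→d6:-→d7:-→d8:-→d9:-→d10:-→d11:-→d12:-→d13:-→d14:-→d15:-→d16:-→d17:-→d18:-→d19:-→d20:-→d21:-→d22:-→d23:-→d24:H3  best=H3
  add 0.0.0.0/0 -> H1 at depth 0
  - 239.220.195.0/24 clear@24
  add 202.113.240.0/20 -> H5 at depth 20
  add 224.0.0.0/3 -> H5 at depth 3
  add 202.113.246.129/32 -> H2 at depth 32
  ? 202.113.240.109  path d0:H1→d1:-→d2:-→d3:-→d4:-→d5:-→d6:-→d7:-→d8:-→d9:-→d10:-→d11:-→d12:-→d13:-→d14:-→d15:-→d16:-→d17:-→d18:-→d19:-→d20:H5→d21:-  best=H5
  ? 202.113.246.129  path d0:H1→d1:-→d2:-→d3:-→d4:-→d5:-→d6:-→d7:-→d8:-→d9:-→d10:-→d11:-→d12:-→d13:-→d14:-→d15:-→d16:-→d17:-→d18:-→d19:-→d20:H5→d21:-→d22:-→d23:-→d24:-→d25:-→d26:-→d27:-→d28:-→d29:-→d30:-→d31:-→d32:H2  best=H2
  ? 202.97.246.129  path d0:H1→d1:-→d2:-→d3:-→d4:-→d5:-→d6:-→d7:-→d8:-→d9:-→d10:-→d11:-  best=H1

== LOOKUPS ==
["H3","H3","H3","H3","H5","H2","H1"]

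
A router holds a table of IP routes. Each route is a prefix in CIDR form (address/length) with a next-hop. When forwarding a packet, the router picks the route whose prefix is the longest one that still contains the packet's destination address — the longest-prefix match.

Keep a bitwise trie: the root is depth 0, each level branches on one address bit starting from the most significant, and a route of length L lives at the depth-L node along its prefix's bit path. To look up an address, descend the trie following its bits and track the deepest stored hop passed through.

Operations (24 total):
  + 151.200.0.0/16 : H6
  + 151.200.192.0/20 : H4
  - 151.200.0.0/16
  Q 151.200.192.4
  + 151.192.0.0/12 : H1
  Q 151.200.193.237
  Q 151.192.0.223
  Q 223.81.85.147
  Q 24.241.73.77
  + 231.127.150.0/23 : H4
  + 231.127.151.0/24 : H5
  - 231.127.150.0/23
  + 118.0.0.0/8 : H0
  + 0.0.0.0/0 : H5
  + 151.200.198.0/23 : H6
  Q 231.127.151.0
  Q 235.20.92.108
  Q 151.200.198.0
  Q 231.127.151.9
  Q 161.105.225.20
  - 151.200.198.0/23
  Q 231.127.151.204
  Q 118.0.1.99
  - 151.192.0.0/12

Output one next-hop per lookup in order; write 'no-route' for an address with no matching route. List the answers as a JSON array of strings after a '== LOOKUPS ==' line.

Apply in order:
  add 151.200.0.0/16 -> H6 at depth 16
  add 151.200.192.0/20 -> H4 at depth 20
  - 151.200.0.0/16 clear@16
  ? 151.200.192.4  path d0:-→d1:-→d2:-→d3:-→d4:-→d5:-→d6:-→d7:-→d8:-→d9:-→d10:-→d11:-→d12:-→d13:-→d14:-→d15:-→d16:-→d17:-→d18:-→d19:-→d20:H4  best=H4
  add 151.192.0.0/12 -> H1 at depth 12
  ? 151.200.193.237  path d0:-→d1:-→d2:-→d3:-→d4:-→d5:-→d6:-→d7:-→d8:-→d9:-→d10:-→d11:-→d12:H1→d13:-→d14:-→d15:-→d16:-→d17:-→d18:-→d19:-→d20:H4  best=H4
  ? 151.192.0.223  path d0:-→d1:-→d2:-→d3:-→d4:-→d5:-→d6:-→d7:-→d8:-→d9:-→d10:-→d11:-→d12:H1  best=H1
  ? 223.81.85.147  path d0:-→d1:-  best=no-route
  ? 24.241.73.77  path d0:-  best=no-route
  add 231.127.150.0/23 -> H4 at depth 23
  add 231.127.151.0/24 -> H5 at depth 24
  - 231.127.150.0/23 clear@23
  add 118.0.0.0/8 -> H0 at depth 8
  add 0.0.0.0/0 -> H5 at depth 0
  add 151.200.198.0/23 -> H6 at depth 23
  ? 231.127.151.0  path d0:H5→d1:-→d2:-→d3:-→d4:-→d5:-→d6:-→d7:-→d8:-→d9:-→d10:-→d11:-→d12:-→d13:-→d14:-→d15:-→d16:-→d17:-→d18:-→d19:-→d20:-→d21:-→d22:-→d23:-→d24:H5  best=H5
  ? 235.20.92.108  path d0:H5→d1:-→d2:-→d3:-→d4:-  best=H5
  ? 151.200.198.0  path d0:H5→d1:-→d2:-→d3:-→d4:-→d5:-→d6:-→d7:-→d8:-→d9:-→d10:-→d11:-→d12:H1→d13:-→d14:-→d15:-→d16:-→d17:-→d18:-→d19:-→d20:H4→d21:-→d22:-→d23:H6  best=H6
  ? 231.127.151.9  path d0:H5→d1:-→d2:-→d3:-→d4:-→d5:-→d6:-→d7:-→d8:-→d9:-→d10:-→d11:-→d12:-→d13:-→d14:-→d15:-→d16:-→d17:-→d18:-→d19:-→d20:-→d21:-→d22:-→d23:-→d24:H5  best=H5
  ? 161.105.225.20  path d0:H5→d1:-→d2:-  best=H5
  - 151.200.198.0/23 clear@23
  ? 231.127.151.204  path d0:H5→d1:-→d2:-→d3:-→d4:-→d5:-→d6:-→d7:-→d8:-→d9:-→d10:-→d11:-→d12:-→d13:-→d14:-→d15:-→d16:-→d17:-→d18:-→d19:-→d20:-→d21:-→d22:-→d23:-→d24:H5  best=H5
  ? 118.0.1.99  path d0:H5→d1:-→d2:-→d3:-→d4:-→d5:-→d6:-→d7:-→d8:H0  best=H0
  - 151.192.0.0/12 clear@12

== LOOKUPS ==
["H4","H4","H1","no-route","no-route","H5","H5","H6","H5","H5","H5","H0"]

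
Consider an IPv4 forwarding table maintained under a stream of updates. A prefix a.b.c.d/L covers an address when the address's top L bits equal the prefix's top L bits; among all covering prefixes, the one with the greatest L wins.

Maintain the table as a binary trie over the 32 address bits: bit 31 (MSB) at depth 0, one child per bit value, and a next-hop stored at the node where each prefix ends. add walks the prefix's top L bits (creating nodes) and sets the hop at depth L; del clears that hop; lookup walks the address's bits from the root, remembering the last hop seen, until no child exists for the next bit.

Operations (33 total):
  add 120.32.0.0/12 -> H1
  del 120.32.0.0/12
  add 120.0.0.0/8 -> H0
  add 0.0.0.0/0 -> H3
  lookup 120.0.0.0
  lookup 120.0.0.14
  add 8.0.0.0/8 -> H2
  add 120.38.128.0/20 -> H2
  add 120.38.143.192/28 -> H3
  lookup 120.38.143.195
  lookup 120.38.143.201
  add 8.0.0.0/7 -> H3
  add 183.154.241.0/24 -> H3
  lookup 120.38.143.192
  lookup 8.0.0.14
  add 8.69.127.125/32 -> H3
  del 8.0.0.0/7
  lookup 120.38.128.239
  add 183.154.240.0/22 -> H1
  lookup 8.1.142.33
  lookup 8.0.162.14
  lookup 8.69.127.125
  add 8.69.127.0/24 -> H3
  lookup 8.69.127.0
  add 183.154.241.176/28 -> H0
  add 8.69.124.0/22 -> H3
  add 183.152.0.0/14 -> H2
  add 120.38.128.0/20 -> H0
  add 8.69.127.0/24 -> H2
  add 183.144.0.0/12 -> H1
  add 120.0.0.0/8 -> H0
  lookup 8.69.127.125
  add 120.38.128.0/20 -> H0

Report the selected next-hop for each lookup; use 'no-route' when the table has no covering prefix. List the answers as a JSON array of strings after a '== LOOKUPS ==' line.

Trace:
  + 120.32.0.0/12 (H1) depth=12
  del 120.32.0.0/12 (clear depth 12)
  + 120.0.0.0/8 (H0) depth=8
  + 0.0.0.0/0 (H3) depth=0
  Q 120.0.0.0: descend 0111100000 ; hops seen [H3,H0] ; pick H0
  Q 120.0.0.14: descend 0111100000 ; hops seen [H3,H0] ; pick H0
  + 8.0.0.0/8 (H2) depth=8
  + 120.38.128.0/20 (H2) depth=20
  + 120.38.143.192/28 (H3) depth=28
  Q 120.38.143.195: descend 0111100000100110100011111100 ; hops seen [H3,H0,H2,H3] ; pick H3
  Q 120.38.143.201: descend 0111100000100110100011111100 ; hops seen [H3,H0,H2,H3] ; pick H3
  + 8.0.0.0/7 (H3) depth=7
  + 183.154.241.0/24 (H3) depth=24
  Q 120.38.143.192: descend 0111100000100110100011111100 ; hops seen [H3,H0,H2,H3] ; pick H3
  Q 8.0.0.14: descend 00001000 ; hops seen [H3,H3,H2] ; pick H2
  + 8.69.127.125/32 (H3) depth=32
  del 8.0.0.0/7 (clear depth 7)
  Q 120.38.128.239: descend 01111000001001101000 ; hops seen [H3,H0,H2] ; pick H2
  + 183.154.240.0/22 (H1) depth=22
  Q 8.1.142.33: descend 000010000 ; hops seen [H3,H2] ; pick H2
  Q 8.0.162.14: descend 000010000 ; hops seen [H3,H2] ; pick H2
  Q 8.69.127.125: descend 00001000010001010111111101111101 ; hops seen [H3,H2,H3] ; pick H3
  + 8.69.127.0/24 (H3) depth=24
  Q 8.69.127.0: descend 0000100001000101011111110 ; hops seen [H3,H2,H3] ; pick H3
  + 183.154.241.176/28 (H0) depth=28
  + 8.69.124.0/22 (H3) depth=22
  + 183.152.0.0/14 (H2) depth=14
  + 120.38.128.0/20 (H0) depth=20
  + 8.69.127.0/24 (H2) depth=24
  + 183.144.0.0/12 (H1) depth=12
  + 120.0.0.0/8 (H0) depth=8
  Q 8.69.127.125: descend 00001000010001010111111101111101 ; hops seen [H3,H2,H3,H2,H3] ; pick H3
  + 120.38.128.0/20 (H0) depth=20

== LOOKUPS ==
["H0","H0","H3","H3","H3","H2","H2","H2","H2","H3","H3","H3"]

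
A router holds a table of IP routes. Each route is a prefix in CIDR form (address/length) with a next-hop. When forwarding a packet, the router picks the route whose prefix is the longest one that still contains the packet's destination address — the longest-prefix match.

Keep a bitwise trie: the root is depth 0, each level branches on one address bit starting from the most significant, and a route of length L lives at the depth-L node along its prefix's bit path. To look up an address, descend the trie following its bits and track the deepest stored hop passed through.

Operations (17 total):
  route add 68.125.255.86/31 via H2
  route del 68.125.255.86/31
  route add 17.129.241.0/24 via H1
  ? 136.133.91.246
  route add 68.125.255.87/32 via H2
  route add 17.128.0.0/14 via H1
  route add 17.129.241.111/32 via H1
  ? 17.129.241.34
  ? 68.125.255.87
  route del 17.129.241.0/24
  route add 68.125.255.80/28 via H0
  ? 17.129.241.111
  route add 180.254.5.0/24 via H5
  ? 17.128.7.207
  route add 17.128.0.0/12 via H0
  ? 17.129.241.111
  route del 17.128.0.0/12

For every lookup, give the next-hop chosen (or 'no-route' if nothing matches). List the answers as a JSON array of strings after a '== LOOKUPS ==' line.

Trace:
  + 68.125.255.86/31 (H2) depth=31
  - 68.125.255.86/31 clear@31
  + 17.129.241.0/24 (H1) depth=24
  lookup 136.133.91.246: bits ε walk d0:- -> no-route
  + 68.125.255.87/32 (H2) depth=32
  + 17.128.0.0/14 (H1) depth=14
  + 17.129.241.111/32 (H1) depth=32
  lookup 17.129.241.34: bits 0001000110000001111100010 walk d0:-→d1:-→d2:-→d3:-→d4:-→d5:-→d6:-→d7:-→d8:-→d9:-→d10:-→d11:-→d12:-→d13:-→d14:H1→d15:-→d16:-→d17:-→d18:-→d19:-→d20:-→d21:-→d22:-→d23:-→d24:H1→d25:- -> H1
  lookup 68.125.255.87: bits 01000100011111011111111101010111 walk d0:-→d1:-→d2:-→d3:-→d4:-→d5:-→d6:-→d7:-→d8:-→d9:-→d10:-→d11:-→d12:-→d13:-→d14:-→d15:-→d16:-→d17:-→d18:-→d19:-→d20:-→d21:-→d22:-→d23:-→d24:-→d25:-→d26:-→d27:-→d28:-→d29:-→d30:-→d31:-→d32:H2 -> H2
  - 17.129.241.0/24 clear@24
  + 68.125.255.80/28 (H0) depth=28
  lookup 17.129.241.111: bits 00010001100000011111000101101111 walk d0:-→d1:-→d2:-→d3:-→d4:-→d5:-→d6:-→d7:-→d8:-→d9:-→d10:-→d11:-→d12:-→d13:-→d14:H1→d15:-→d16:-→d17:-→d18:-→d19:-→d20:-→d21:-→d22:-→d23:-→d24:-→d25:-→d26:-→d27:-→d28:-→d29:-→d30:-→d31:-→d32:H1 -> H1
  + 180.254.5.0/24 (H5) depth=24
  lookup 17.128.7.207: bits 000100011000000 walk d0:-→d1:-→d2:-→d3:-→d4:-→d5:-→d6:-→d7:-→d8:-→d9:-→d10:-→d11:-→d12:-→d13:-→d14:H1→d15:- -> H1
  + 17.128.0.0/12 (H0) depth=12
  lookup 17.129.241.111: bits 00010001100000011111000101101111 walk d0:-→d1:-→d2:-→d3:-→d4:-→d5:-→d6:-→d7:-→d8:-→d9:-→d10:-→d11:-→d12:H0→d13:-→d14:H1→d15:-→d16:-→d17:-→d18:-→d19:-→d20:-→d21:-→d22:-→d23:-→d24:-→d25:-→d26:-→d27:-→d28:-→d29:-→d30:-→d31:-→d32:H1 -> H1
  - 17.128.0.0/12 clear@12

== LOOKUPS ==
["no-route","H1","H2","H1","H1","H1"]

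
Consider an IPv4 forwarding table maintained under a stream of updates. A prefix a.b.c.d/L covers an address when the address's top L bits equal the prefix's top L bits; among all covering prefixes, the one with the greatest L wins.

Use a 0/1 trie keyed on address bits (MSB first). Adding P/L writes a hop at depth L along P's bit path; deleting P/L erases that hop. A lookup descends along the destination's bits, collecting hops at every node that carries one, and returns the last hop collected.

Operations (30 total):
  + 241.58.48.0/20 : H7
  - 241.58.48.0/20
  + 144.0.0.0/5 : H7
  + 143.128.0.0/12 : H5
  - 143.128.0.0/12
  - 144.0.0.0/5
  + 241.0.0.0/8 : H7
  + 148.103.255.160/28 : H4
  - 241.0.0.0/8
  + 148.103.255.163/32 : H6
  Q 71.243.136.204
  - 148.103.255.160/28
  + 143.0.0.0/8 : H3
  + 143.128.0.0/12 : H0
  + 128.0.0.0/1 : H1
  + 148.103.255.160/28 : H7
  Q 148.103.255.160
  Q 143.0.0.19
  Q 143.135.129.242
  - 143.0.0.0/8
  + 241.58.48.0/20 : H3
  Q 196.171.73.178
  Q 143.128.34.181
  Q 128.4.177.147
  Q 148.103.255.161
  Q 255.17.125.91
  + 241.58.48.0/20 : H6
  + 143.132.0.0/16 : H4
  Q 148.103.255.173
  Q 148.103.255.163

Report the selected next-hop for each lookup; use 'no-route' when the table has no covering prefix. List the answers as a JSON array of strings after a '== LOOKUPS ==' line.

Apply in order:
  add 241.58.48.0/20 -> H7 at depth 20
  del 241.58.48.0/20 (clear depth 20)
  add 144.0.0.0/5 -> H7 at depth 5
  add 143.128.0.0/12 -> H5 at depth 12
  del 143.128.0.0/12 (clear depth 12)
  del 144.0.0.0/5 (clear depth 5)
  add 241.0.0.0/8 -> H7 at depth 8
  add 148.103.255.160/28 -> H4 at depth 28
  del 241.0.0.0/8 (clear depth 8)
  add 148.103.255.163/32 -> H6 at depth 32
  Q 71.243.136.204: descend ε ; hops seen [∅] ; pick no-route
  del 148.103.255.160/28 (clear depth 28)
  add 143.0.0.0/8 -> H3 at depth 8
  add 143.128.0.0/12 -> H0 at depth 12
  add 128.0.0.0/1 -> H1 at depth 1
  add 148.103.255.160/28 -> H7 at depth 28
  Q 148.103.255.160: descend 100101000110011111111111101000 ; hops seen [H1,H7] ; pick H7
  Q 143.0.0.19: descend 10001111 ; hops seen [H1,H3] ; pick H3
  Q 143.135.129.242: descend 100011111000 ; hops seen [H1,H3,H0] ; pick H0
  del 143.0.0.0/8 (clear depth 8)
  add 241.58.48.0/20 -> H3 at depth 20
  Q 196.171.73.178: descend 11 ; hops seen [H1] ; pick H1
  Q 143.128.34.181: descend 100011111000 ; hops seen [H1,H0] ; pick H0
  Q 128.4.177.147: descend 1000 ; hops seen [H1] ; pick H1
  Q 148.103.255.161: descend 100101000110011111111111101000 ; hops seen [H1,H7] ; pick H7
  Q 255.17.125.91: descend 1111 ; hops seen [H1] ; pick H1
  add 241.58.48.0/20 -> H6 at depth 20
  add 143.132.0.0/16 -> H4 at depth 16
  Q 148.103.255.173: descend 1001010001100111111111111010 ; hops seen [H1,H7] ; pick H7
  Q 148.103.255.163: descend 10010100011001111111111110100011 ; hops seen [H1,H7,H6] ; pick H6

== LOOKUPS ==
["no-route","H7","H3","H0","H1","H0","H1","H7","H1","H7","H6"]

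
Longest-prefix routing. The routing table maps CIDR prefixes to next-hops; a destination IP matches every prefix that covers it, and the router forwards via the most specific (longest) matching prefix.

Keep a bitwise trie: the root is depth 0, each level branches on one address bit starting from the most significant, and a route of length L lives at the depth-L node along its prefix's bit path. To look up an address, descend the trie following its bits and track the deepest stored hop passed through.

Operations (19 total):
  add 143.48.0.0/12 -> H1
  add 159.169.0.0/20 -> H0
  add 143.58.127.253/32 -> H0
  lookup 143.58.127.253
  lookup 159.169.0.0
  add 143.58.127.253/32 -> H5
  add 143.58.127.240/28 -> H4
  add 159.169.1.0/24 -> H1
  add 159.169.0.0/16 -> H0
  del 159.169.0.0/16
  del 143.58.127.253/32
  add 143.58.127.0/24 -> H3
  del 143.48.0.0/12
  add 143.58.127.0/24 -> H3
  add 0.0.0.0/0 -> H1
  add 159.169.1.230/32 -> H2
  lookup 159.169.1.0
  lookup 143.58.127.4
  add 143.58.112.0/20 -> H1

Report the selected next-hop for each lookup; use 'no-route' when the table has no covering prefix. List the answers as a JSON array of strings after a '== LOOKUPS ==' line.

Trace:
  add 143.48.0.0/12 -> H1 at depth 12
  add 159.169.0.0/20 -> H0 at depth 20
  add 143.58.127.253/32 -> H0 at depth 32
  ? 143.58.127.253  path d0:-→d1:-→d2:-→d3:-→d4:-→d5:-→d6:-→d7:-→d8:-→d9:-→d10:-→d11:-→d12:H1→d13:-→d14:-→d15:-→d16:-→d17:-→d18:-→d19:-→d20:-→d21:-→d22:-→d23:-→d24:-→d25:-→d26:-→d27:-→d28:-→d29:-→d30:-→d31:-→d32:H0  best=H0
  ? 159.169.0.0  path d0:-→d1:-→d2:-→d3:-→d4:-→d5:-→d6:-→d7:-→d8:-→d9:-→d10:-→d11:-→d12:-→d13:-→d14:-→d15:-→d16:-→d17:-→d18:-→d19:-→d20:H0  best=H0
  add 143.58.127.253/32 -> H5 at depth 32
  add 143.58.127.240/28 -> H4 at depth 28
  add 159.169.1.0/24 -> H1 at depth 24
  add 159.169.0.0/16 -> H0 at depth 16
  del 159.169.0.0/16 (clear depth 16)
  del 143.58.127.253/32 (clear depth 32)
  add 143.58.127.0/24 -> H3 at depth 24
  del 143.48.0.0/12 (clear depth 12)
  add 143.58.127.0/24 -> H3 at depth 24
  add 0.0.0.0/0 -> H1 at depth 0
  add 159.169.1.230/32 -> H2 at depth 32
  ? 159.169.1.0  path d0:H1→d1:-→d2:-→d3:-→d4:-→d5:-→d6:-→d7:-→d8:-→d9:-→d10:-→d11:-→d12:-→d13:-→d14:-→d15:-→d16:-→d17:-→d18:-→d19:-→d20:H0→d21:-→d22:-→d23:-→d24:H1  best=H1
  ? 143.58.127.4  path d0:H1→d1:-→d2:-→d3:-→d4:-→d5:-→d6:-→d7:-→d8:-→d9:-→d10:-→d11:-→d12:-→d13:-→d14:-→d15:-→d16:-→d17:-→d18:-→d19:-→d20:-→d21:-→d22:-→d23:-→d24:H3  best=H3
  add 143.58.112.0/20 -> H1 at depth 20

== LOOKUPS ==
["H0","H0","H1","H3"]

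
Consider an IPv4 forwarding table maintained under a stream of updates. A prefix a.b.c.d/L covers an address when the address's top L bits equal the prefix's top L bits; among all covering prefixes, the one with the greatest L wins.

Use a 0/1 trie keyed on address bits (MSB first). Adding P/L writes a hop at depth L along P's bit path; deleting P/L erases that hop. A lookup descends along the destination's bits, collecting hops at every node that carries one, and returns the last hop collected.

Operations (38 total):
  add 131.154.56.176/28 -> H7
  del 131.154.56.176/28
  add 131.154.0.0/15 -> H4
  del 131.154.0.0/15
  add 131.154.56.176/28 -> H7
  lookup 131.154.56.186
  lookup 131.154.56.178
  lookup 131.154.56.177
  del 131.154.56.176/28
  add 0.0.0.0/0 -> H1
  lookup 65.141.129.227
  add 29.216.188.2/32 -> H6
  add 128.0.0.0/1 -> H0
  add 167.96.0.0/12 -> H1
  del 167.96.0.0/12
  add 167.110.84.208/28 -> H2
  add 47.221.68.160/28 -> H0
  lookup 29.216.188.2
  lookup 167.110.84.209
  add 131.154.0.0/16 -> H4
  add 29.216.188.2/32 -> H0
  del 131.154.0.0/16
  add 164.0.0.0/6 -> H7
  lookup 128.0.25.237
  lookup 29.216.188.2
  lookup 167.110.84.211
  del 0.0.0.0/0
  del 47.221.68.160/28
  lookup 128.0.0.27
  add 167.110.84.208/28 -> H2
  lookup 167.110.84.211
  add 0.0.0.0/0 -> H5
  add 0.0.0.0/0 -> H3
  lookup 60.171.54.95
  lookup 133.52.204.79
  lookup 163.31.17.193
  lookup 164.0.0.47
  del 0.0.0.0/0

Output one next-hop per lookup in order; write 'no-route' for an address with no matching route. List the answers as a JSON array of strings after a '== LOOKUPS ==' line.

Trace:
  add 131.154.56.176/28 -> H7 at depth 28
  del 131.154.56.176/28 (clear depth 28)
  add 131.154.0.0/15 -> H4 at depth 15
  del 131.154.0.0/15 (clear depth 15)
  add 131.154.56.176/28 -> H7 at depth 28
  Q 131.154.56.186: descend 1000001110011010001110001011 ; hops seen [H7] ; pick H7
  Q 131.154.56.178: descend 1000001110011010001110001011 ; hops seen [H7] ; pick H7
  Q 131.154.56.177: descend 1000001110011010001110001011 ; hops seen [H7] ; pick H7
  del 131.154.56.176/28 (clear depth 28)
  add 0.0.0.0/0 -> H1 at depth 0
  Q 65.141.129.227: descend ε ; hops seen [H1] ; pick H1
  add 29.216.188.2/32 -> H6 at depth 32
  add 128.0.0.0/1 -> H0 at depth 1
  add 167.96.0.0/12 -> H1 at depth 12
  del 167.96.0.0/12 (clear depth 12)
  add 167.110.84.208/28 -> H2 at depth 28
  add 47.221.68.160/28 -> H0 at depth 28
  Q 29.216.188.2: descend 00011101110110001011110000000010 ; hops seen [H1,H6] ; pick H6
  Q 167.110.84.209: descend 1010011101101110010101001101 ; hops seen [H1,H0,H2] ; pick H2
  add 131.154.0.0/16 -> H4 at depth 16
  add 29.216.188.2/32 -> H0 at depth 32
  del 131.154.0.0/16 (clear depth 16)
  add 164.0.0.0/6 -> H7 at depth 6
  Q 128.0.25.237: descend 100000 ; hops seen [H1,H0] ; pick H0
  Q 29.216.188.2: descend 00011101110110001011110000000010 ; hops seen [H1,H0] ; pick H0
  Q 167.110.84.211: descend 1010011101101110010101001101 ; hops seen [H1,H0,H7,H2] ; pick H2
  del 0.0.0.0/0 (clear depth 0)
  del 47.221.68.160/28 (clear depth 28)
  Q 128.0.0.27: descend 100000 ; hops seen [H0] ; pick H0
  add 167.110.84.208/28 -> H2 at depth 28
  Q 167.110.84.211: descend 1010011101101110010101001101 ; hops seen [H0,H7,H2] ; pick H2
  add 0.0.0.0/0 -> H5 at depth 0
  add 0.0.0.0/0 -> H3 at depth 0
  Q 60.171.54.95: descend 001 ; hops seen [H3] ; pick H3
  Q 133.52.204.79: descend 10000 ; hops seen [H3,H0] ; pick H0
  Q 163.31.17.193: descend 10100 ; hops seen [H3,H0] ; pick H0
  Q 164.0.0.47: descend 101001 ; hops seen [H3,H0,H7] ; pick H7
  del 0.0.0.0/0 (clear depth 0)

== LOOKUPS ==
["H7","H7","H7","H1","H6","H2","H0","H0","H2","H0","H2","H3","H0","H0","H7"]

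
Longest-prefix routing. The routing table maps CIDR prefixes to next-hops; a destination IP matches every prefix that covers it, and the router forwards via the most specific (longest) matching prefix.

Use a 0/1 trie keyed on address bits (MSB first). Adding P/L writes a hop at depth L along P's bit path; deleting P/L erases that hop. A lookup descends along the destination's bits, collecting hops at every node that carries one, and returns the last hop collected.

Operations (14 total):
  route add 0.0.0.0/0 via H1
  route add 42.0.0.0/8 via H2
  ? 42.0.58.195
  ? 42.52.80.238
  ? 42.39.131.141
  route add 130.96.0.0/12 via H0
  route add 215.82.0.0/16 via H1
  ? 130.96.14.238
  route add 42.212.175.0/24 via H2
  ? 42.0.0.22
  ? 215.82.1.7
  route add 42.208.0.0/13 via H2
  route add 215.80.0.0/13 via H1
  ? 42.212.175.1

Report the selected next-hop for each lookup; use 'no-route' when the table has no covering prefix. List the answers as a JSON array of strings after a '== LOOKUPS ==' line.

Trace:
  add 0.0.0.0/0 -> H1 at depth 0
  add 42.0.0.0/8 -> H2 at depth 8
  lookup 42.0.58.195: bits 00101010 walk d0:H1→d1:-→d2:-→d3:-→d4:-→d5:-→d6:-→d7:-→d8:H2 -> H2
  lookup 42.52.80.238: bits 00101010 walk d0:H1→d1:-→d2:-→d3:-→d4:-→d5:-→d6:-→d7:-→d8:H2 -> H2
  lookup 42.39.131.141: bits 00101010 walk d0:H1→d1:-→d2:-→d3:-→d4:-→d5:-→d6:-→d7:-→d8:H2 -> H2
  add 130.96.0.0/12 -> H0 at depth 12
  add 215.82.0.0/16 -> H1 at depth 16
  lookup 130.96.14.238: bits 100000100110 walk d0:H1→d1:-→d2:-→d3:-→d4:-→d5:-→d6:-→d7:-→d8:-→d9:-→d10:-→d11:-→d12:H0 -> H0
  add 42.212.175.0/24 -> H2 at depth 24
  lookup 42.0.0.22: bits 00101010 walk d0:H1→d1:-→d2:-→d3:-→d4:-→d5:-→d6:-→d7:-→d8:H2 -> H2
  lookup 215.82.1.7: bits 1101011101010010 walk d0:H1→d1:-→d2:-→d3:-→d4:-→d5:-→d6:-→d7:-→d8:-→d9:-→d10:-→d11:-→d12:-→d13:-→d14:-→d15:-→d16:H1 -> H1
  add 42.208.0.0/13 -> H2 at depth 13
  add 215.80.0.0/13 -> H1 at depth 13
  lookup 42.212.175.1: bits 001010101101010010101111 walk d0:H1→d1:-→d2:-→d3:-→d4:-→d5:-→d6:-→d7:-→d8:H2→d9:-→d10:-→d11:-→d12:-→d13:H2→d14:-→d15:-→d16:-→d17:-→d18:-→d19:-→d20:-→d21:-→d22:-→d23:-→d24:H2 -> H2

== LOOKUPS ==
["H2","H2","H2","H0","H2","H1","H2"]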